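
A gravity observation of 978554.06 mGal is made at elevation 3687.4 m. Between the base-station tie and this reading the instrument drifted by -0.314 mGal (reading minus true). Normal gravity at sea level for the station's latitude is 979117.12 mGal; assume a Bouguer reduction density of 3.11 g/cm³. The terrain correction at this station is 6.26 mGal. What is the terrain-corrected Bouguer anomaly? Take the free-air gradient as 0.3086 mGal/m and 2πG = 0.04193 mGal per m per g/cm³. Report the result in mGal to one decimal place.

Drift-corrected reading = 978554.06 − (-0.314) = 978554.374 mGal
Free-air correction = 0.3086 × 3687.4 = 1137.93 mGal
Free-air anomaly = 978554.374 − 979117.12 + (1137.93) = 575.184 mGal
Bouguer slab correction = 0.04193 × 3.11 × 3687.4 = 480.85 mGal
Simple Bouguer anomaly = 575.184 − (480.85) = 94.334 mGal
Complete Bouguer anomaly = 94.334 + 6.26 = 100.594 mGal

100.6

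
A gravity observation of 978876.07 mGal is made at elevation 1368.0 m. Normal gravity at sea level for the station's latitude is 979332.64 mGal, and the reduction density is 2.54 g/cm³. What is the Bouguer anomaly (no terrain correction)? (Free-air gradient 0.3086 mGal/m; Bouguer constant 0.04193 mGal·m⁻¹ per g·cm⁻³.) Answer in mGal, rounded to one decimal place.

Free-air correction = 0.3086 × 1368.0 = 422.16 mGal
Free-air anomaly = 978876.07 − 979332.64 + (422.16) = -34.41 mGal
Bouguer slab correction = 0.04193 × 2.54 × 1368.0 = 145.70 mGal
Simple Bouguer anomaly = -34.41 − (145.70) = -180.11 mGal

-180.1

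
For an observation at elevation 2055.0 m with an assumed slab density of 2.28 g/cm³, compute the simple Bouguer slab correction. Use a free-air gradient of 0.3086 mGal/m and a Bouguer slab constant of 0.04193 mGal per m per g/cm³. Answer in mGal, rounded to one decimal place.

Bouguer slab correction = 0.04193 × 2.28 × 2055.0 = 196.5 mGal

196.5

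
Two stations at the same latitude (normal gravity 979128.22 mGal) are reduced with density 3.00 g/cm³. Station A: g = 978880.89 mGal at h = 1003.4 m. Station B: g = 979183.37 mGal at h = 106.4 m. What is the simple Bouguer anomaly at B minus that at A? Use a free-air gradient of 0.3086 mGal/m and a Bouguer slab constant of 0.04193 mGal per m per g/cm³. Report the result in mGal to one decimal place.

Δg_SB(A) = 978880.89 − 979128.22 + 0.3086×1003.4 − 0.04193×3.00×1003.4 = -63.90 mGal
Δg_SB(B) = 979183.37 − 979128.22 + 0.3086×106.4 − 0.04193×3.00×106.4 = 74.60 mGal
Difference = 74.60 − (-63.90) = 138.50 mGal

138.5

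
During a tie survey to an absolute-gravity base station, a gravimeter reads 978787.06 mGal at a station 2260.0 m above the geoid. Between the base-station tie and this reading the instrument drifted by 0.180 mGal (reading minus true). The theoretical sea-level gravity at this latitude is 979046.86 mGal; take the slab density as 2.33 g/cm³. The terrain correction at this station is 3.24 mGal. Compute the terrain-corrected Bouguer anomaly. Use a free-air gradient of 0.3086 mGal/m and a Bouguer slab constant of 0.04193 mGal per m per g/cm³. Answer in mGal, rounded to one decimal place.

219.9

Drift-corrected reading = 978787.06 − (0.180) = 978786.880 mGal
Free-air correction = 0.3086 × 2260.0 = 697.44 mGal
Free-air anomaly = 978786.880 − 979046.86 + (697.44) = 437.460 mGal
Bouguer slab correction = 0.04193 × 2.33 × 2260.0 = 220.79 mGal
Simple Bouguer anomaly = 437.460 − (220.79) = 216.670 mGal
Complete Bouguer anomaly = 216.670 + 3.24 = 219.910 mGal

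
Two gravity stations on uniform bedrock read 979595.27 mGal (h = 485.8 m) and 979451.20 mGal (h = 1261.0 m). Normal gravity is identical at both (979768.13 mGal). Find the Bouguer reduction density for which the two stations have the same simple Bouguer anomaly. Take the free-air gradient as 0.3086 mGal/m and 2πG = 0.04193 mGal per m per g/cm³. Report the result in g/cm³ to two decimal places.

Δg_obs = 979451.20 − 979595.27 = -144.07 mGal over Δh = 1261.0 − 485.8 = 775.2 m
Equal Bouguer anomalies ⇒ Δg_obs + (0.3086 − 0.04193ρ)·Δh = 0
0.3086 − 0.04193ρ = −Δg_obs/Δh = 0.18585
ρ = (0.3086 − 0.18585) / 0.04193 = 2.93 g/cm³

2.93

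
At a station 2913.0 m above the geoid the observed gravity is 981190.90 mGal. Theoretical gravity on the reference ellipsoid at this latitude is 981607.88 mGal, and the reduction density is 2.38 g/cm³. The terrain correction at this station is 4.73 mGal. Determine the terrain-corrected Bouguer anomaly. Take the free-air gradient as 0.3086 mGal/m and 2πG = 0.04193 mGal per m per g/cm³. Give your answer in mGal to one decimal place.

Free-air correction = 0.3086 × 2913.0 = 898.95 mGal
Free-air anomaly = 981190.90 − 981607.88 + (898.95) = 481.97 mGal
Bouguer slab correction = 0.04193 × 2.38 × 2913.0 = 290.70 mGal
Simple Bouguer anomaly = 481.97 − (290.70) = 191.27 mGal
Complete Bouguer anomaly = 191.27 + 4.73 = 196.00 mGal

196.0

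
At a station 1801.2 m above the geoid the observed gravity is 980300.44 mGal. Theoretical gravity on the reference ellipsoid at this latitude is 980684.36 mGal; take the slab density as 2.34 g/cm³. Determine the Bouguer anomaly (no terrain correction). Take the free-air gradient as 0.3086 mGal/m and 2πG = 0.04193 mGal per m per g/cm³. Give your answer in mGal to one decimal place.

-4.8

Free-air correction = 0.3086 × 1801.2 = 555.85 mGal
Free-air anomaly = 980300.44 − 980684.36 + (555.85) = 171.93 mGal
Bouguer slab correction = 0.04193 × 2.34 × 1801.2 = 176.73 mGal
Simple Bouguer anomaly = 171.93 − (176.73) = -4.80 mGal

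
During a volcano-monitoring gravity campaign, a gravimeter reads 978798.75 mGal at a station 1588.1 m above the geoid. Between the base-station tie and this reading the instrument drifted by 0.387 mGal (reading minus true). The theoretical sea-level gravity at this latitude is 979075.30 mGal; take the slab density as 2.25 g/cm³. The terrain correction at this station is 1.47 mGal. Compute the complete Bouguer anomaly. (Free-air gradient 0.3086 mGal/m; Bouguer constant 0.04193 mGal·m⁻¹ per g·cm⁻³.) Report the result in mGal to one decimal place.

Drift-corrected reading = 978798.75 − (0.387) = 978798.363 mGal
Free-air correction = 0.3086 × 1588.1 = 490.09 mGal
Free-air anomaly = 978798.363 − 979075.30 + (490.09) = 213.153 mGal
Bouguer slab correction = 0.04193 × 2.25 × 1588.1 = 149.83 mGal
Simple Bouguer anomaly = 213.153 − (149.83) = 63.323 mGal
Complete Bouguer anomaly = 63.323 + 1.47 = 64.793 mGal

64.8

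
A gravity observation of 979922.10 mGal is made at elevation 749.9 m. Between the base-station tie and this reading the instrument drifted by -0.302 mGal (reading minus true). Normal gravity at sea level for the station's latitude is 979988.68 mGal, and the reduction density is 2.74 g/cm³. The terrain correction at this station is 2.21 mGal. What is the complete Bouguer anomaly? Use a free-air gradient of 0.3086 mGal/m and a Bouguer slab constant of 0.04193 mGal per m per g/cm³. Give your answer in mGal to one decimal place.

Drift-corrected reading = 979922.10 − (-0.302) = 979922.402 mGal
Free-air correction = 0.3086 × 749.9 = 231.42 mGal
Free-air anomaly = 979922.402 − 979988.68 + (231.42) = 165.142 mGal
Bouguer slab correction = 0.04193 × 2.74 × 749.9 = 86.15 mGal
Simple Bouguer anomaly = 165.142 − (86.15) = 78.992 mGal
Complete Bouguer anomaly = 78.992 + 2.21 = 81.202 mGal

81.2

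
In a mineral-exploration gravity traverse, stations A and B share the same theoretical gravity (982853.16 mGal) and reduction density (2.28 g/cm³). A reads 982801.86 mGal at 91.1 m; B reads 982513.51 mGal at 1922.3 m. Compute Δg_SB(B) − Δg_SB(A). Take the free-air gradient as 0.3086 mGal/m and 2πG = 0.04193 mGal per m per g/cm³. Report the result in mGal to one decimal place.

Δg_SB(A) = 982801.86 − 982853.16 + 0.3086×91.1 − 0.04193×2.28×91.1 = -31.90 mGal
Δg_SB(B) = 982513.51 − 982853.16 + 0.3086×1922.3 − 0.04193×2.28×1922.3 = 69.80 mGal
Difference = 69.80 − (-31.90) = 101.70 mGal

101.7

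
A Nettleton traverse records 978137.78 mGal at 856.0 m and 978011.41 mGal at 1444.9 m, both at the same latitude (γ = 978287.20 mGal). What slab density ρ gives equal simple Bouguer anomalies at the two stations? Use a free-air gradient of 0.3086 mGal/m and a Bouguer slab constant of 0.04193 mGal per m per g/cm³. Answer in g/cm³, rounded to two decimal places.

2.24

Δg_obs = 978011.41 − 978137.78 = -126.37 mGal over Δh = 1444.9 − 856.0 = 588.9 m
Equal Bouguer anomalies ⇒ Δg_obs + (0.3086 − 0.04193ρ)·Δh = 0
0.3086 − 0.04193ρ = −Δg_obs/Δh = 0.21459
ρ = (0.3086 − 0.21459) / 0.04193 = 2.24 g/cm³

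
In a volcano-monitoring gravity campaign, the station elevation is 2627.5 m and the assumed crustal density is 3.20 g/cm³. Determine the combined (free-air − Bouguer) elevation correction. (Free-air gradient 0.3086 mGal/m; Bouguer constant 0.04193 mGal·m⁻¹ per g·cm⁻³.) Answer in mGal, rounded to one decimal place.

458.3

Combined gradient = 0.3086 − 0.04193 × 3.20 = 0.1744240 mGal/m
Combined elevation correction = 0.1744240 × 2627.5 = 458.3 mGal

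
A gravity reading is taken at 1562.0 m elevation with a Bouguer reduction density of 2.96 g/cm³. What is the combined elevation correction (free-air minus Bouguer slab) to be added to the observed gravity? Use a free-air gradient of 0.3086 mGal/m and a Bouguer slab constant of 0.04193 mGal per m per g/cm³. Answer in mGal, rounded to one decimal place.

Combined gradient = 0.3086 − 0.04193 × 2.96 = 0.1844872 mGal/m
Combined elevation correction = 0.1844872 × 1562.0 = 288.2 mGal

288.2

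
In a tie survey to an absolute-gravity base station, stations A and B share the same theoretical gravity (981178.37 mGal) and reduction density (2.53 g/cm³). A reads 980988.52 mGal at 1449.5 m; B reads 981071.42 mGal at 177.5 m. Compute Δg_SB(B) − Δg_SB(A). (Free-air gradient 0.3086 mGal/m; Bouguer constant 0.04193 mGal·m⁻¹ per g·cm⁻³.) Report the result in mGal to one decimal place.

-174.7

Δg_SB(A) = 980988.52 − 981178.37 + 0.3086×1449.5 − 0.04193×2.53×1449.5 = 103.70 mGal
Δg_SB(B) = 981071.42 − 981178.37 + 0.3086×177.5 − 0.04193×2.53×177.5 = -71.00 mGal
Difference = -71.00 − (103.70) = -174.70 mGal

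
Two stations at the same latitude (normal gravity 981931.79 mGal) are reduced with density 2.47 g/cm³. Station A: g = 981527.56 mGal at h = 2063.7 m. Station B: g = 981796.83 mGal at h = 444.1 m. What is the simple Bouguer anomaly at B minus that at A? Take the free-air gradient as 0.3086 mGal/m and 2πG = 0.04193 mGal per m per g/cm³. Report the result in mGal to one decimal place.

-62.8

Δg_SB(A) = 981527.56 − 981931.79 + 0.3086×2063.7 − 0.04193×2.47×2063.7 = 18.90 mGal
Δg_SB(B) = 981796.83 − 981931.79 + 0.3086×444.1 − 0.04193×2.47×444.1 = -43.90 mGal
Difference = -43.90 − (18.90) = -62.80 mGal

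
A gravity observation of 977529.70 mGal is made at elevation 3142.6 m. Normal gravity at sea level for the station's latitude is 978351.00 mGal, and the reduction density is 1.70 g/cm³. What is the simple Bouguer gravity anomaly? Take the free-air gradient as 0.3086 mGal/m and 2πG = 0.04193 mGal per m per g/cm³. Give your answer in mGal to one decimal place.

-75.5

Free-air correction = 0.3086 × 3142.6 = 969.81 mGal
Free-air anomaly = 977529.70 − 978351.00 + (969.81) = 148.51 mGal
Bouguer slab correction = 0.04193 × 1.70 × 3142.6 = 224.01 mGal
Simple Bouguer anomaly = 148.51 − (224.01) = -75.50 mGal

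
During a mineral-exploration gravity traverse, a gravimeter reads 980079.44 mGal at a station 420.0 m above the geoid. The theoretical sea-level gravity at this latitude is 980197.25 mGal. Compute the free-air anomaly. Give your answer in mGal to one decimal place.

Free-air correction = 0.3086 × 420.0 = 129.61 mGal
Free-air anomaly = 980079.44 − 980197.25 + (129.61) = 11.80 mGal

11.8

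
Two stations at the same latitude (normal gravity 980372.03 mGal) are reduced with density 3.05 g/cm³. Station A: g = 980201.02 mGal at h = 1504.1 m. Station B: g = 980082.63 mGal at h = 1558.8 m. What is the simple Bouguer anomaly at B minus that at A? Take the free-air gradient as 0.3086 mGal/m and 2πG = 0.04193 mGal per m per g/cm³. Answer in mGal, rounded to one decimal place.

-108.5

Δg_SB(A) = 980201.02 − 980372.03 + 0.3086×1504.1 − 0.04193×3.05×1504.1 = 100.80 mGal
Δg_SB(B) = 980082.63 − 980372.03 + 0.3086×1558.8 − 0.04193×3.05×1558.8 = -7.70 mGal
Difference = -7.70 − (100.80) = -108.50 mGal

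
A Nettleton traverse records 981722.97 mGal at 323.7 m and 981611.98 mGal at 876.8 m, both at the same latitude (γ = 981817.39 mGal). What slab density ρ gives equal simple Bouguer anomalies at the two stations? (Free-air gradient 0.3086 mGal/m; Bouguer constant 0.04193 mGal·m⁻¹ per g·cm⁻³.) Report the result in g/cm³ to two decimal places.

2.57

Δg_obs = 981611.98 − 981722.97 = -110.99 mGal over Δh = 876.8 − 323.7 = 553.1 m
Equal Bouguer anomalies ⇒ Δg_obs + (0.3086 − 0.04193ρ)·Δh = 0
0.3086 − 0.04193ρ = −Δg_obs/Δh = 0.20067
ρ = (0.3086 − 0.20067) / 0.04193 = 2.57 g/cm³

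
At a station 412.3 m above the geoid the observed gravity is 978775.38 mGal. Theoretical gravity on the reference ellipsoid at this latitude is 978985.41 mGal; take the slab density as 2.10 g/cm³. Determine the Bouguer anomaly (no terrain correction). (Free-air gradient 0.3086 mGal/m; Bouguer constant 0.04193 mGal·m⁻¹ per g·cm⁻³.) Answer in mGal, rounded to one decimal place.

-119.1

Free-air correction = 0.3086 × 412.3 = 127.24 mGal
Free-air anomaly = 978775.38 − 978985.41 + (127.24) = -82.79 mGal
Bouguer slab correction = 0.04193 × 2.10 × 412.3 = 36.30 mGal
Simple Bouguer anomaly = -82.79 − (36.30) = -119.09 mGal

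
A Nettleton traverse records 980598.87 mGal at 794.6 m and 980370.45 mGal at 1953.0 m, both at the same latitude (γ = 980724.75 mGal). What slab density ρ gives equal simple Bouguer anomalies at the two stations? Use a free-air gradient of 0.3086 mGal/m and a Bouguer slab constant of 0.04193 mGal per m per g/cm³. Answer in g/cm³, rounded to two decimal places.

2.66

Δg_obs = 980370.45 − 980598.87 = -228.42 mGal over Δh = 1953.0 − 794.6 = 1158.4 m
Equal Bouguer anomalies ⇒ Δg_obs + (0.3086 − 0.04193ρ)·Δh = 0
0.3086 − 0.04193ρ = −Δg_obs/Δh = 0.19719
ρ = (0.3086 − 0.19719) / 0.04193 = 2.66 g/cm³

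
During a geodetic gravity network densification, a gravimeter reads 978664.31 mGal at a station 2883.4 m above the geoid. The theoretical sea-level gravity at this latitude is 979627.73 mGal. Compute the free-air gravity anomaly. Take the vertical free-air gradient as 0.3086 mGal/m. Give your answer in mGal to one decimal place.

Free-air correction = 0.3086 × 2883.4 = 889.82 mGal
Free-air anomaly = 978664.31 − 979627.73 + (889.82) = -73.60 mGal

-73.6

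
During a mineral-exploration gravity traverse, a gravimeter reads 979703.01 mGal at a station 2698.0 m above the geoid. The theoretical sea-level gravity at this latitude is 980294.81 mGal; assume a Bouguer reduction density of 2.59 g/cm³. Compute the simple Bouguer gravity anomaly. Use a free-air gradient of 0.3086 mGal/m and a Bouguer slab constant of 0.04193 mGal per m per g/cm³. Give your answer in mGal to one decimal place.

-52.2

Free-air correction = 0.3086 × 2698.0 = 832.60 mGal
Free-air anomaly = 979703.01 − 980294.81 + (832.60) = 240.80 mGal
Bouguer slab correction = 0.04193 × 2.59 × 2698.0 = 293.00 mGal
Simple Bouguer anomaly = 240.80 − (293.00) = -52.20 mGal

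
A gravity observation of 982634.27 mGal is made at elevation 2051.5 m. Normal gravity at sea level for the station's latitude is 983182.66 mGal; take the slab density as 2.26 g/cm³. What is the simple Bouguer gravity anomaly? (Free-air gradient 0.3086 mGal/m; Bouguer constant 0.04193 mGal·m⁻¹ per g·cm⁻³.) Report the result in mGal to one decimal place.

-109.7

Free-air correction = 0.3086 × 2051.5 = 633.09 mGal
Free-air anomaly = 982634.27 − 983182.66 + (633.09) = 84.70 mGal
Bouguer slab correction = 0.04193 × 2.26 × 2051.5 = 194.40 mGal
Simple Bouguer anomaly = 84.70 − (194.40) = -109.70 mGal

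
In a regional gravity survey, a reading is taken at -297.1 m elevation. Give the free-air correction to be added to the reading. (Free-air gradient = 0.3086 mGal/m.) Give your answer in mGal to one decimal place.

-91.7

Free-air correction = 0.3086 × -297.1 = -91.7 mGal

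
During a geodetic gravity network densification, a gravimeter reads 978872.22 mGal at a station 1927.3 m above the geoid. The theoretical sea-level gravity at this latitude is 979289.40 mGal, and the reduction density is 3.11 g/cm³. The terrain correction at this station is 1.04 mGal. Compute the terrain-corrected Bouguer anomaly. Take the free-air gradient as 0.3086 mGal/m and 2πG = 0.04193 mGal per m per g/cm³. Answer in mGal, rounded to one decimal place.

Free-air correction = 0.3086 × 1927.3 = 594.76 mGal
Free-air anomaly = 978872.22 − 979289.40 + (594.76) = 177.58 mGal
Bouguer slab correction = 0.04193 × 3.11 × 1927.3 = 251.32 mGal
Simple Bouguer anomaly = 177.58 − (251.32) = -73.74 mGal
Complete Bouguer anomaly = -73.74 + 1.04 = -72.70 mGal

-72.7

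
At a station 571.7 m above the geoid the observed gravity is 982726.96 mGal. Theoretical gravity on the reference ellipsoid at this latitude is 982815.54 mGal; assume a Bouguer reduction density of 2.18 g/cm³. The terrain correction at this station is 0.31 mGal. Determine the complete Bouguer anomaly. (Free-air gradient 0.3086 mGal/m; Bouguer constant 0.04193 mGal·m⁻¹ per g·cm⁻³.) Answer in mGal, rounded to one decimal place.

35.9

Free-air correction = 0.3086 × 571.7 = 176.43 mGal
Free-air anomaly = 982726.96 − 982815.54 + (176.43) = 87.85 mGal
Bouguer slab correction = 0.04193 × 2.18 × 571.7 = 52.26 mGal
Simple Bouguer anomaly = 87.85 − (52.26) = 35.59 mGal
Complete Bouguer anomaly = 35.59 + 0.31 = 35.90 mGal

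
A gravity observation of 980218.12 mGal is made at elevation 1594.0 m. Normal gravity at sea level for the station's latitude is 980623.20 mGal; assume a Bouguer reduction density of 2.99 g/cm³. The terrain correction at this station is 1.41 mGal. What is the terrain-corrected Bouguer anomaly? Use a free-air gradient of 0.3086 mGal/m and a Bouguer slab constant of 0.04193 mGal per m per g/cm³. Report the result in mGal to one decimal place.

-111.6

Free-air correction = 0.3086 × 1594.0 = 491.91 mGal
Free-air anomaly = 980218.12 − 980623.20 + (491.91) = 86.83 mGal
Bouguer slab correction = 0.04193 × 2.99 × 1594.0 = 199.84 mGal
Simple Bouguer anomaly = 86.83 − (199.84) = -113.01 mGal
Complete Bouguer anomaly = -113.01 + 1.41 = -111.60 mGal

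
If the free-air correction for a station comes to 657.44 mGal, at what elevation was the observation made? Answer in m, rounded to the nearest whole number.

2130

h = 657.44 / 0.3086 = 2130.40 m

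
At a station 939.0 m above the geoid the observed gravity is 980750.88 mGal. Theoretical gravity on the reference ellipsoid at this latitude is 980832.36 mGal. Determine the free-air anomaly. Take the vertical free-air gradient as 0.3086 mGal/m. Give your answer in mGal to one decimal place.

Free-air correction = 0.3086 × 939.0 = 289.78 mGal
Free-air anomaly = 980750.88 − 980832.36 + (289.78) = 208.30 mGal

208.3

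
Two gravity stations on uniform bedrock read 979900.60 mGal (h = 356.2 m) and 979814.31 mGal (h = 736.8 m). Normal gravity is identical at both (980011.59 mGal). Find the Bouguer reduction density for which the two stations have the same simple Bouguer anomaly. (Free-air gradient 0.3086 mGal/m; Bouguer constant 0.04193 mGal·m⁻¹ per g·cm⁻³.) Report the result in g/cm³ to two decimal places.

1.95

Δg_obs = 979814.31 − 979900.60 = -86.29 mGal over Δh = 736.8 − 356.2 = 380.6 m
Equal Bouguer anomalies ⇒ Δg_obs + (0.3086 − 0.04193ρ)·Δh = 0
0.3086 − 0.04193ρ = −Δg_obs/Δh = 0.22672
ρ = (0.3086 − 0.22672) / 0.04193 = 1.95 g/cm³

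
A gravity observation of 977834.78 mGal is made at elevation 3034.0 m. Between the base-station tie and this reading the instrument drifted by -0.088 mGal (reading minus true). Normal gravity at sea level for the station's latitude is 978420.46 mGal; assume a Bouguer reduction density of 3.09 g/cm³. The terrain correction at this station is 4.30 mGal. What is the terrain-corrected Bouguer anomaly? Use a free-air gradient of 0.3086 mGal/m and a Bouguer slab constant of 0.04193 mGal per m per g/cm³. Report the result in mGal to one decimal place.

-38.1

Drift-corrected reading = 977834.78 − (-0.088) = 977834.868 mGal
Free-air correction = 0.3086 × 3034.0 = 936.29 mGal
Free-air anomaly = 977834.868 − 978420.46 + (936.29) = 350.698 mGal
Bouguer slab correction = 0.04193 × 3.09 × 3034.0 = 393.10 mGal
Simple Bouguer anomaly = 350.698 − (393.10) = -42.402 mGal
Complete Bouguer anomaly = -42.402 + 4.30 = -38.102 mGal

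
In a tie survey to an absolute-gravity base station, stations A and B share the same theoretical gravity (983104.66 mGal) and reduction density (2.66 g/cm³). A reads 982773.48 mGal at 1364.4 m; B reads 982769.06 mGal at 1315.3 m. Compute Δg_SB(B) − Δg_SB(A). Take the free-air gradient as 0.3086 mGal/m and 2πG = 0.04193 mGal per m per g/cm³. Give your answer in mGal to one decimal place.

Δg_SB(A) = 982773.48 − 983104.66 + 0.3086×1364.4 − 0.04193×2.66×1364.4 = -62.30 mGal
Δg_SB(B) = 982769.06 − 983104.66 + 0.3086×1315.3 − 0.04193×2.66×1315.3 = -76.40 mGal
Difference = -76.40 − (-62.30) = -14.10 mGal

-14.1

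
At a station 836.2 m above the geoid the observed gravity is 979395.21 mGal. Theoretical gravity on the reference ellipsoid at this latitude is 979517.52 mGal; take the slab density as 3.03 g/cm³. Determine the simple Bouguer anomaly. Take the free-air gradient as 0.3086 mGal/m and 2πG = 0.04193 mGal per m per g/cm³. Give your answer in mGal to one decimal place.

29.5

Free-air correction = 0.3086 × 836.2 = 258.05 mGal
Free-air anomaly = 979395.21 − 979517.52 + (258.05) = 135.74 mGal
Bouguer slab correction = 0.04193 × 3.03 × 836.2 = 106.24 mGal
Simple Bouguer anomaly = 135.74 − (106.24) = 29.50 mGal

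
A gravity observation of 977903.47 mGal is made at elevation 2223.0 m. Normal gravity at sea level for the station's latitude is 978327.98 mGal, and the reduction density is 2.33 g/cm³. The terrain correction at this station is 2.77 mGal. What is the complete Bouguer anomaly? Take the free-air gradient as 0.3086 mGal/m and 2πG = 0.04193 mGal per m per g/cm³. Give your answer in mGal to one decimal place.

Free-air correction = 0.3086 × 2223.0 = 686.02 mGal
Free-air anomaly = 977903.47 − 978327.98 + (686.02) = 261.51 mGal
Bouguer slab correction = 0.04193 × 2.33 × 2223.0 = 217.18 mGal
Simple Bouguer anomaly = 261.51 − (217.18) = 44.33 mGal
Complete Bouguer anomaly = 44.33 + 2.77 = 47.10 mGal

47.1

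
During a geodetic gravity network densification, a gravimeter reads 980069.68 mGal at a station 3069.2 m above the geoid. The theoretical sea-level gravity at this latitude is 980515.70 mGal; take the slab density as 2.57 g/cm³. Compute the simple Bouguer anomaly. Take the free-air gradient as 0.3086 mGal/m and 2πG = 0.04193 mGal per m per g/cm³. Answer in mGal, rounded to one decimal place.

Free-air correction = 0.3086 × 3069.2 = 947.16 mGal
Free-air anomaly = 980069.68 − 980515.70 + (947.16) = 501.14 mGal
Bouguer slab correction = 0.04193 × 2.57 × 3069.2 = 330.74 mGal
Simple Bouguer anomaly = 501.14 − (330.74) = 170.40 mGal

170.4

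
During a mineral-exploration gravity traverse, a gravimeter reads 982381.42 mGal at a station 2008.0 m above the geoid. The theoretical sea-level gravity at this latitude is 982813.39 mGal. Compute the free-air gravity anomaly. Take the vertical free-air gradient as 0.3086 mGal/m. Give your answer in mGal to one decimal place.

187.7

Free-air correction = 0.3086 × 2008.0 = 619.67 mGal
Free-air anomaly = 982381.42 − 982813.39 + (619.67) = 187.70 mGal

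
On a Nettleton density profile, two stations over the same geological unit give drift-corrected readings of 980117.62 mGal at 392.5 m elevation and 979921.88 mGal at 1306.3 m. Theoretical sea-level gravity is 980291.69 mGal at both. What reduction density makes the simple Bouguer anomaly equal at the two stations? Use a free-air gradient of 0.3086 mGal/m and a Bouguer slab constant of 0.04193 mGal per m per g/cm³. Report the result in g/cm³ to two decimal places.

Δg_obs = 979921.88 − 980117.62 = -195.74 mGal over Δh = 1306.3 − 392.5 = 913.8 m
Equal Bouguer anomalies ⇒ Δg_obs + (0.3086 − 0.04193ρ)·Δh = 0
0.3086 − 0.04193ρ = −Δg_obs/Δh = 0.21420
ρ = (0.3086 − 0.21420) / 0.04193 = 2.25 g/cm³

2.25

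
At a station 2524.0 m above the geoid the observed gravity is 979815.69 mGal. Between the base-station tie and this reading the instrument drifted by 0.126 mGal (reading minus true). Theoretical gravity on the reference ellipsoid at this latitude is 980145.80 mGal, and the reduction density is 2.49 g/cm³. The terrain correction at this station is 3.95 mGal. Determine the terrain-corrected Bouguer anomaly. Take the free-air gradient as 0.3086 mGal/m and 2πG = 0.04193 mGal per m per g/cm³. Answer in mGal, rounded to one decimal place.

Drift-corrected reading = 979815.69 − (0.126) = 979815.564 mGal
Free-air correction = 0.3086 × 2524.0 = 778.91 mGal
Free-air anomaly = 979815.564 − 980145.80 + (778.91) = 448.674 mGal
Bouguer slab correction = 0.04193 × 2.49 × 2524.0 = 263.52 mGal
Simple Bouguer anomaly = 448.674 − (263.52) = 185.154 mGal
Complete Bouguer anomaly = 185.154 + 3.95 = 189.104 mGal

189.1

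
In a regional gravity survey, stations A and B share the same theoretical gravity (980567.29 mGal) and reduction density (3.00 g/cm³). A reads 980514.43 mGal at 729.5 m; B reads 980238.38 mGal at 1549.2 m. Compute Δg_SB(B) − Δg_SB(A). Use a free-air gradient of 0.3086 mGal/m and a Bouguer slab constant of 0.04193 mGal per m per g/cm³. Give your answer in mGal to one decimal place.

-126.2

Δg_SB(A) = 980514.43 − 980567.29 + 0.3086×729.5 − 0.04193×3.00×729.5 = 80.50 mGal
Δg_SB(B) = 980238.38 − 980567.29 + 0.3086×1549.2 − 0.04193×3.00×1549.2 = -45.70 mGal
Difference = -45.70 − (80.50) = -126.20 mGal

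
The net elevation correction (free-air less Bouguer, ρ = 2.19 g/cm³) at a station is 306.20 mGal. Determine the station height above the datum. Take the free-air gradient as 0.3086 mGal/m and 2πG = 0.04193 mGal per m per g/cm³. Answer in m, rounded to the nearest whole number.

1413

Combined gradient = 0.3086 − 0.04193 × 2.19 = 0.2167733 mGal/m
h = 306.20 / 0.2167733 = 1412.54 m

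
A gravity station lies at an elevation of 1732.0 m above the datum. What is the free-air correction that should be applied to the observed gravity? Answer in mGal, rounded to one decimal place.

534.5

Free-air correction = 0.3086 × 1732.0 = 534.5 mGal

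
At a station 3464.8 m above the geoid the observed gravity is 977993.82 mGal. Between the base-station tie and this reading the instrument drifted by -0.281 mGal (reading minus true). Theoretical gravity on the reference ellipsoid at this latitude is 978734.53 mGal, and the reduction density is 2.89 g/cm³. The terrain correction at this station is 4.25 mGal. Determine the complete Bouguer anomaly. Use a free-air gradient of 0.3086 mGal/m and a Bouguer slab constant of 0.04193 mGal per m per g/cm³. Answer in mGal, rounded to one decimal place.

-86.8

Drift-corrected reading = 977993.82 − (-0.281) = 977994.101 mGal
Free-air correction = 0.3086 × 3464.8 = 1069.24 mGal
Free-air anomaly = 977994.101 − 978734.53 + (1069.24) = 328.811 mGal
Bouguer slab correction = 0.04193 × 2.89 × 3464.8 = 419.86 mGal
Simple Bouguer anomaly = 328.811 − (419.86) = -91.049 mGal
Complete Bouguer anomaly = -91.049 + 4.25 = -86.799 mGal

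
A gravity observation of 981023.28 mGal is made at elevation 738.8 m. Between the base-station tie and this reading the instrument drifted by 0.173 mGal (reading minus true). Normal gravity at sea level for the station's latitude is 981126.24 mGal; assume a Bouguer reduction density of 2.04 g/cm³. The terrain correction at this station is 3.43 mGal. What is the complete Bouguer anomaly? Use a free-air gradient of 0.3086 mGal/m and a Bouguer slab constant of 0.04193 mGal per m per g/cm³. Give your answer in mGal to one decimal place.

Drift-corrected reading = 981023.28 − (0.173) = 981023.107 mGal
Free-air correction = 0.3086 × 738.8 = 227.99 mGal
Free-air anomaly = 981023.107 − 981126.24 + (227.99) = 124.857 mGal
Bouguer slab correction = 0.04193 × 2.04 × 738.8 = 63.19 mGal
Simple Bouguer anomaly = 124.857 − (63.19) = 61.667 mGal
Complete Bouguer anomaly = 61.667 + 3.43 = 65.097 mGal

65.1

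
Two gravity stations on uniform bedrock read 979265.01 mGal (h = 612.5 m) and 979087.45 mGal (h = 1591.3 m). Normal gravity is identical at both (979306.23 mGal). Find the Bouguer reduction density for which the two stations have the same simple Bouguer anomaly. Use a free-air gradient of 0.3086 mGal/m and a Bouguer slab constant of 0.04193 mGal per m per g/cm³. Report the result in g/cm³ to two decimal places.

3.03

Δg_obs = 979087.45 − 979265.01 = -177.56 mGal over Δh = 1591.3 − 612.5 = 978.8 m
Equal Bouguer anomalies ⇒ Δg_obs + (0.3086 − 0.04193ρ)·Δh = 0
0.3086 − 0.04193ρ = −Δg_obs/Δh = 0.18141
ρ = (0.3086 − 0.18141) / 0.04193 = 3.03 g/cm³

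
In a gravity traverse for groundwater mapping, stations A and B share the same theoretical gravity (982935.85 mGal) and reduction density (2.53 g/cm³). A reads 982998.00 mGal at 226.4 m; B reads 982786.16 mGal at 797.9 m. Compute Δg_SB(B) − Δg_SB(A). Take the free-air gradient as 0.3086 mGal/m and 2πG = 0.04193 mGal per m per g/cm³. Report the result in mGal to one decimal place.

-96.1

Δg_SB(A) = 982998.00 − 982935.85 + 0.3086×226.4 − 0.04193×2.53×226.4 = 108.00 mGal
Δg_SB(B) = 982786.16 − 982935.85 + 0.3086×797.9 − 0.04193×2.53×797.9 = 11.90 mGal
Difference = 11.90 − (108.00) = -96.10 mGal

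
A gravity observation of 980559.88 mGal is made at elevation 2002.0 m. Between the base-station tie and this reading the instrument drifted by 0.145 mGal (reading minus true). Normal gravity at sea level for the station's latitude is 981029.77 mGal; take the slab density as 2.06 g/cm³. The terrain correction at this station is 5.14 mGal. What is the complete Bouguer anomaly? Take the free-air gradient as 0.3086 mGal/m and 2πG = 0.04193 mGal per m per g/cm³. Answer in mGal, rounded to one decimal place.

Drift-corrected reading = 980559.88 − (0.145) = 980559.735 mGal
Free-air correction = 0.3086 × 2002.0 = 617.82 mGal
Free-air anomaly = 980559.735 − 981029.77 + (617.82) = 147.785 mGal
Bouguer slab correction = 0.04193 × 2.06 × 2002.0 = 172.92 mGal
Simple Bouguer anomaly = 147.785 − (172.92) = -25.135 mGal
Complete Bouguer anomaly = -25.135 + 5.14 = -19.995 mGal

-20.0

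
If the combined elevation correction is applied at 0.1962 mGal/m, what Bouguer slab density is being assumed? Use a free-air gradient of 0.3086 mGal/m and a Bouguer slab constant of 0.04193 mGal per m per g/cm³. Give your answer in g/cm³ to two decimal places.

0.1962 = 0.3086 − 0.04193 × ρ
ρ = (0.3086 − 0.1962) / 0.04193 = 2.68 g/cm³

2.68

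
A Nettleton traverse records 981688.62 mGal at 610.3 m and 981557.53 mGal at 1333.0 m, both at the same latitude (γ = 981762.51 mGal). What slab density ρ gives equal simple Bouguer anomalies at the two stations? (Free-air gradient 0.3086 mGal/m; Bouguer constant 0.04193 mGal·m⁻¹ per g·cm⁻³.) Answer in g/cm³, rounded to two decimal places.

Δg_obs = 981557.53 − 981688.62 = -131.09 mGal over Δh = 1333.0 − 610.3 = 722.7 m
Equal Bouguer anomalies ⇒ Δg_obs + (0.3086 − 0.04193ρ)·Δh = 0
0.3086 − 0.04193ρ = −Δg_obs/Δh = 0.18139
ρ = (0.3086 − 0.18139) / 0.04193 = 3.03 g/cm³

3.03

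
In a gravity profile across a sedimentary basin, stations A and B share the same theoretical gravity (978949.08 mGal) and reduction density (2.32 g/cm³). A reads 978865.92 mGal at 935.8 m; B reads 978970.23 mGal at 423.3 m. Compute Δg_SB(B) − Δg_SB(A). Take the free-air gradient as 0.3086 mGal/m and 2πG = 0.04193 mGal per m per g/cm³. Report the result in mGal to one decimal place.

-4.0

Δg_SB(A) = 978865.92 − 978949.08 + 0.3086×935.8 − 0.04193×2.32×935.8 = 114.60 mGal
Δg_SB(B) = 978970.23 − 978949.08 + 0.3086×423.3 − 0.04193×2.32×423.3 = 110.60 mGal
Difference = 110.60 − (114.60) = -4.00 mGal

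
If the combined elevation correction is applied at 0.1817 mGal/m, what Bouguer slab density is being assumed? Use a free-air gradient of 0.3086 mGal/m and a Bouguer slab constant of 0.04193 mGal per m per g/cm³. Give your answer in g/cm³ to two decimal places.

0.1817 = 0.3086 − 0.04193 × ρ
ρ = (0.3086 − 0.1817) / 0.04193 = 3.03 g/cm³

3.03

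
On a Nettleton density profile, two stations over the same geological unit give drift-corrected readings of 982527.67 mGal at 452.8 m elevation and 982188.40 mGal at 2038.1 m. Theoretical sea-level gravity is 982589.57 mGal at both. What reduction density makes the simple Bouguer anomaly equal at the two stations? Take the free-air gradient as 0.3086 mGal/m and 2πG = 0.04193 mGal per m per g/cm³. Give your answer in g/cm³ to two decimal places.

2.26

Δg_obs = 982188.40 − 982527.67 = -339.27 mGal over Δh = 2038.1 − 452.8 = 1585.3 m
Equal Bouguer anomalies ⇒ Δg_obs + (0.3086 − 0.04193ρ)·Δh = 0
0.3086 − 0.04193ρ = −Δg_obs/Δh = 0.21401
ρ = (0.3086 − 0.21401) / 0.04193 = 2.26 g/cm³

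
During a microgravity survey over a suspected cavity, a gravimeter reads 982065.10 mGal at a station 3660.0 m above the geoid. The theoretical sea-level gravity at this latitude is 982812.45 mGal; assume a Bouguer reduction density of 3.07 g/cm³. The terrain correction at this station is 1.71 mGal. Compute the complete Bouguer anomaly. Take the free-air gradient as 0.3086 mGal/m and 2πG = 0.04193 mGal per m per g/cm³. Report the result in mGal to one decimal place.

Free-air correction = 0.3086 × 3660.0 = 1129.48 mGal
Free-air anomaly = 982065.10 − 982812.45 + (1129.48) = 382.13 mGal
Bouguer slab correction = 0.04193 × 3.07 × 3660.0 = 471.13 mGal
Simple Bouguer anomaly = 382.13 − (471.13) = -89.00 mGal
Complete Bouguer anomaly = -89.00 + 1.71 = -87.29 mGal

-87.3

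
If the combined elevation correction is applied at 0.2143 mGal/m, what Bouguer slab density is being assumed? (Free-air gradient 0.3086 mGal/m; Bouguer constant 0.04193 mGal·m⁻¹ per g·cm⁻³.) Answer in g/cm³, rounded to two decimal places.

2.25

0.2143 = 0.3086 − 0.04193 × ρ
ρ = (0.3086 − 0.2143) / 0.04193 = 2.25 g/cm³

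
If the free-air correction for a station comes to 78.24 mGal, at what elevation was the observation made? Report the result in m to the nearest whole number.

h = 78.24 / 0.3086 = 253.53 m

254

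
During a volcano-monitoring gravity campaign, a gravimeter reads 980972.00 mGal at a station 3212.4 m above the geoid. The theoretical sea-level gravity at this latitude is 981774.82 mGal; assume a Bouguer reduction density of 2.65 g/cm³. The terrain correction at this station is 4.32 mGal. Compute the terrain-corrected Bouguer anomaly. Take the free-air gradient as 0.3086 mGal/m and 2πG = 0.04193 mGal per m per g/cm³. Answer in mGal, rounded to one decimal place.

Free-air correction = 0.3086 × 3212.4 = 991.35 mGal
Free-air anomaly = 980972.00 − 981774.82 + (991.35) = 188.53 mGal
Bouguer slab correction = 0.04193 × 2.65 × 3212.4 = 356.94 mGal
Simple Bouguer anomaly = 188.53 − (356.94) = -168.41 mGal
Complete Bouguer anomaly = -168.41 + 4.32 = -164.09 mGal

-164.1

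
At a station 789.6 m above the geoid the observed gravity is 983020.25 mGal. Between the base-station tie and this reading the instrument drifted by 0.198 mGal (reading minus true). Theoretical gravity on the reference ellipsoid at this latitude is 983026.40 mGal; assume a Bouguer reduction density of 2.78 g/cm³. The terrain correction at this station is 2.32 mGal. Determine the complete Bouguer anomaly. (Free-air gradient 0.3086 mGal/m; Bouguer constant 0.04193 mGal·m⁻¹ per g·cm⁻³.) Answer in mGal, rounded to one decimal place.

147.6

Drift-corrected reading = 983020.25 − (0.198) = 983020.052 mGal
Free-air correction = 0.3086 × 789.6 = 243.67 mGal
Free-air anomaly = 983020.052 − 983026.40 + (243.67) = 237.322 mGal
Bouguer slab correction = 0.04193 × 2.78 × 789.6 = 92.04 mGal
Simple Bouguer anomaly = 237.322 − (92.04) = 145.282 mGal
Complete Bouguer anomaly = 145.282 + 2.32 = 147.602 mGal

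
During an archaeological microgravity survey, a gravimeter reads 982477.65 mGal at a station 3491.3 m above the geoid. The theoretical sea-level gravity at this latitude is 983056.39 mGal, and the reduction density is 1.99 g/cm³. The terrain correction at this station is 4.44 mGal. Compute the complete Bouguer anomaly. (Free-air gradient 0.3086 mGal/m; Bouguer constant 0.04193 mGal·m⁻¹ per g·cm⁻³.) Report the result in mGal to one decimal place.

Free-air correction = 0.3086 × 3491.3 = 1077.42 mGal
Free-air anomaly = 982477.65 − 983056.39 + (1077.42) = 498.68 mGal
Bouguer slab correction = 0.04193 × 1.99 × 3491.3 = 291.32 mGal
Simple Bouguer anomaly = 498.68 − (291.32) = 207.36 mGal
Complete Bouguer anomaly = 207.36 + 4.44 = 211.80 mGal

211.8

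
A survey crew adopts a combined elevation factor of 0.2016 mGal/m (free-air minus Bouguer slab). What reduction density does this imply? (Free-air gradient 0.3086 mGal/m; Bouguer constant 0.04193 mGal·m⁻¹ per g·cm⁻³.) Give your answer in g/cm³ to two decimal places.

0.2016 = 0.3086 − 0.04193 × ρ
ρ = (0.3086 − 0.2016) / 0.04193 = 2.55 g/cm³

2.55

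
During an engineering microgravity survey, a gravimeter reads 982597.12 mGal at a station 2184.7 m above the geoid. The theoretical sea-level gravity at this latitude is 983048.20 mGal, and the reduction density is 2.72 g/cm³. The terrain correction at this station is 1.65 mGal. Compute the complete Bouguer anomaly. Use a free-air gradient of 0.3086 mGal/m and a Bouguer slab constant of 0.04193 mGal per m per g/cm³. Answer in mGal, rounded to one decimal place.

-24.4

Free-air correction = 0.3086 × 2184.7 = 674.20 mGal
Free-air anomaly = 982597.12 − 983048.20 + (674.20) = 223.12 mGal
Bouguer slab correction = 0.04193 × 2.72 × 2184.7 = 249.16 mGal
Simple Bouguer anomaly = 223.12 − (249.16) = -26.04 mGal
Complete Bouguer anomaly = -26.04 + 1.65 = -24.39 mGal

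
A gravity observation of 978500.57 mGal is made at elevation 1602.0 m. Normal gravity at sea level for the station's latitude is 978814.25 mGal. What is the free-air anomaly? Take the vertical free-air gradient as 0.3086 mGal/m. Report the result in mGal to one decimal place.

Free-air correction = 0.3086 × 1602.0 = 494.38 mGal
Free-air anomaly = 978500.57 − 978814.25 + (494.38) = 180.70 mGal

180.7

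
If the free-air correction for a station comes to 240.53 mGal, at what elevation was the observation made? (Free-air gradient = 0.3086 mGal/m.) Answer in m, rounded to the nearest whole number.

779

h = 240.53 / 0.3086 = 779.42 m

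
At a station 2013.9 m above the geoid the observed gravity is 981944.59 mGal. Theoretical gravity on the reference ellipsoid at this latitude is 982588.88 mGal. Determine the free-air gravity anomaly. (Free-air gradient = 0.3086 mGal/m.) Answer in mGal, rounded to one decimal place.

Free-air correction = 0.3086 × 2013.9 = 621.49 mGal
Free-air anomaly = 981944.59 − 982588.88 + (621.49) = -22.80 mGal

-22.8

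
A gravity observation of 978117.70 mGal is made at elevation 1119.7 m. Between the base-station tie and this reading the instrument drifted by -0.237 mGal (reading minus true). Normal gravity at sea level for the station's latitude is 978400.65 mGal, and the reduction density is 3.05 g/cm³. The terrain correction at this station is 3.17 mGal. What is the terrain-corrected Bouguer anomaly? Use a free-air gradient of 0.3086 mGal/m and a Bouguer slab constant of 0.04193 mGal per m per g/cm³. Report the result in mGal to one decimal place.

Drift-corrected reading = 978117.70 − (-0.237) = 978117.937 mGal
Free-air correction = 0.3086 × 1119.7 = 345.54 mGal
Free-air anomaly = 978117.937 − 978400.65 + (345.54) = 62.827 mGal
Bouguer slab correction = 0.04193 × 3.05 × 1119.7 = 143.19 mGal
Simple Bouguer anomaly = 62.827 − (143.19) = -80.363 mGal
Complete Bouguer anomaly = -80.363 + 3.17 = -77.193 mGal

-77.2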